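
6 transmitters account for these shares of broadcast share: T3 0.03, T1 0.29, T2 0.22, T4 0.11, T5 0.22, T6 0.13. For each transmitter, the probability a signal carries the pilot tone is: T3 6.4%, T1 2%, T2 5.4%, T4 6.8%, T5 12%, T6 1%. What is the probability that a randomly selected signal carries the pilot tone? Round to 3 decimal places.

By Bayes' rule, posterior ∝ prior × likelihood:
  T3: 0.03 × 0.064 = 0.00192
  T1: 0.29 × 0.02 = 0.0058
  T2: 0.22 × 0.054 = 0.01188
  T4: 0.11 × 0.068 = 0.00748
  T5: 0.22 × 0.12 = 0.0264
  T6: 0.13 × 0.01 = 0.0013
P(pilot) = 0.00192 + 0.0058 + 0.01188 + 0.00748 + 0.0264 + 0.0013 = 0.05478 → 0.055.

0.055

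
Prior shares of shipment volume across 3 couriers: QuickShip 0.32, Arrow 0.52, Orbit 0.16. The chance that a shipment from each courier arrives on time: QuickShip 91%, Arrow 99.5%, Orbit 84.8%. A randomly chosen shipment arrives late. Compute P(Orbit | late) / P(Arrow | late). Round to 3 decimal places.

9.354

Taking complements, P(late | each) = QuickShip 0.09, Arrow 0.005, Orbit 0.152.
Compute prior × likelihood for every hypothesis:
  QuickShip: 0.32 × 0.09 = 0.0288
  Arrow: 0.52 × 0.005 = 0.0026
  Orbit: 0.16 × 0.152 = 0.02432
Total = 0.05572.
The ratio is 0.02432 / 0.0026 (the normalizer cancels) = 9.354.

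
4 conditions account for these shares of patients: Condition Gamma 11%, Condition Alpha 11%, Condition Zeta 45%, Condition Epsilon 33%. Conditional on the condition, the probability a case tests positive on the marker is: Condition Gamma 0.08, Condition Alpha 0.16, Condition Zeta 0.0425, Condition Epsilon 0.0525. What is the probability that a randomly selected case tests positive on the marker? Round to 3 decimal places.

Compute prior × likelihood for every hypothesis:
  Condition Gamma: 0.11 × 0.08 = 0.0088
  Condition Alpha: 0.11 × 0.16 = 0.0176
  Condition Zeta: 0.45 × 0.0425 = 0.019125
  Condition Epsilon: 0.33 × 0.0525 = 0.017325
P(marker-positive) = 0.0088 + 0.0176 + 0.019125 + 0.017325 = 0.06285 → 0.063.

0.063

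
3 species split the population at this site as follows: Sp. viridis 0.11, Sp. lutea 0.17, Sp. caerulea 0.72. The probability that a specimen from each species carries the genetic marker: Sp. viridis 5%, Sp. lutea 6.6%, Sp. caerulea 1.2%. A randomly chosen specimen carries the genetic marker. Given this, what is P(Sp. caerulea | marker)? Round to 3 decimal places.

0.341

Unnormalized posteriors (prior × likelihood):
  Sp. viridis: 0.11 × 0.05 = 0.0055
  Sp. lutea: 0.17 × 0.066 = 0.01122
  Sp. caerulea: 0.72 × 0.012 = 0.00864
Total = 0.02536.
P(Sp. caerulea | evidence) = 0.00864 / 0.02536 ≈ 0.341.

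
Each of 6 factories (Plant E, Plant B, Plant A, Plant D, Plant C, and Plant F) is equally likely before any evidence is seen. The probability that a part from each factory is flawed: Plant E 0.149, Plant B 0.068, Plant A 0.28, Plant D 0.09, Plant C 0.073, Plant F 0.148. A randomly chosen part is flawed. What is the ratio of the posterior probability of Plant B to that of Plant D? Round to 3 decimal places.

Since the prior is uniform, the posterior is proportional to the likelihood:
  Plant E: 0.149
  Plant B: 0.068
  Plant A: 0.28
  Plant D: 0.09
  Plant C: 0.073
  Plant F: 0.148
Sum = 0.808.
The ratio is 0.068 / 0.09 (the normalizer cancels) = 0.756.

0.756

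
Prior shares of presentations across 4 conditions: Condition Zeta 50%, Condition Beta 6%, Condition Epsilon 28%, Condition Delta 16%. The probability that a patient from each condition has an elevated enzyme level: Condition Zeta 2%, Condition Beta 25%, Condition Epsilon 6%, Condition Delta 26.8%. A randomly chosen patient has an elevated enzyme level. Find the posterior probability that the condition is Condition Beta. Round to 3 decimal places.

Compute prior × likelihood for every hypothesis:
  Condition Zeta: 0.5 × 0.02 = 0.01
  Condition Beta: 0.06 × 0.25 = 0.015
  Condition Epsilon: 0.28 × 0.06 = 0.0168
  Condition Delta: 0.16 × 0.268 = 0.04288
Normalizing constant = 0.08468.
P(Condition Beta | evidence) = 0.015 / 0.08468 ≈ 0.177.

0.177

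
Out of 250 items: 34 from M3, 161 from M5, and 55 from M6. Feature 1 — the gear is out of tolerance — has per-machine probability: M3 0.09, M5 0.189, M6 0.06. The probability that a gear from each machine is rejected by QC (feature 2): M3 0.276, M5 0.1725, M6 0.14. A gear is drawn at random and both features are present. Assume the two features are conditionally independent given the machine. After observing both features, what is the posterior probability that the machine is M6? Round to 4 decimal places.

By Bayes' rule, posterior ∝ prior × likelihood:
  M3: 0.136 × 0.09 × 0.276 = 0.00337824
  M5: 0.644 × 0.189 × 0.1725 = 0.02099601
  M6: 0.22 × 0.06 × 0.14 = 0.001848
Normalizing constant = 0.02622225.
P(M6 | evidence) = 0.001848 / 0.02622225 ≈ 0.0705.

0.0705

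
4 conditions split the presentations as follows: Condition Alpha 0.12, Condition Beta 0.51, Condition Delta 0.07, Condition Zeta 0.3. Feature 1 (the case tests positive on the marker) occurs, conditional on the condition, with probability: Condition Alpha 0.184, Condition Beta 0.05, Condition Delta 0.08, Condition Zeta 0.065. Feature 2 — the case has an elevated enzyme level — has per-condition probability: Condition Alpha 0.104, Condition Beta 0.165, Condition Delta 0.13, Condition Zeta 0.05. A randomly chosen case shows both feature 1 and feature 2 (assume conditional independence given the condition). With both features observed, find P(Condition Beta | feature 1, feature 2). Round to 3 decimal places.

0.513

Unnormalized posteriors (prior × likelihood):
  Condition Alpha: 0.12 × 0.184 × 0.104 = 0.00229632
  Condition Beta: 0.51 × 0.05 × 0.165 = 0.0042075
  Condition Delta: 0.07 × 0.08 × 0.13 = 0.000728
  Condition Zeta: 0.3 × 0.065 × 0.05 = 0.000975
Normalizing constant = 0.00820682.
P(Condition Beta | evidence) = 0.0042075 / 0.00820682 ≈ 0.513.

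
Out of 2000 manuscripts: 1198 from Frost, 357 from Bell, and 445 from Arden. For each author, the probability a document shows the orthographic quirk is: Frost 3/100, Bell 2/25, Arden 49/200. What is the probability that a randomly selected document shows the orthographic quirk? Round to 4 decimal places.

0.0868

Compute prior × likelihood for every hypothesis:
  Frost: 0.599 × 0.03 = 0.01797
  Bell: 0.1785 × 0.08 = 0.01428
  Arden: 0.2225 × 0.245 = 0.0545125
P(quirk) = 0.01797 + 0.01428 + 0.0545125 = 0.0867625 → 0.0868.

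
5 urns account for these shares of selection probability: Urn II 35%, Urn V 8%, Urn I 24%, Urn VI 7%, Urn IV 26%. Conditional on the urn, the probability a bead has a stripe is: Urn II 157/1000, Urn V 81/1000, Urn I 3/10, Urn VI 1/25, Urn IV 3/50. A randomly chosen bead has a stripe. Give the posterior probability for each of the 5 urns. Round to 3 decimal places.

Urn II 0.362, Urn V 0.043, Urn I 0.474, Urn VI 0.018, Urn IV 0.103

By Bayes' rule, posterior ∝ prior × likelihood:
  Urn II: 0.35 × 0.157 = 0.05495
  Urn V: 0.08 × 0.081 = 0.00648
  Urn I: 0.24 × 0.3 = 0.072
  Urn VI: 0.07 × 0.04 = 0.0028
  Urn IV: 0.26 × 0.06 = 0.0156
Sum = 0.15183.
P(Urn II | striped) = 0.05495/0.15183 ≈ 0.362
P(Urn V | striped) = 0.00648/0.15183 ≈ 0.043
P(Urn I | striped) = 0.072/0.15183 ≈ 0.474
P(Urn VI | striped) = 0.0028/0.15183 ≈ 0.018
P(Urn IV | striped) = 0.0156/0.15183 ≈ 0.103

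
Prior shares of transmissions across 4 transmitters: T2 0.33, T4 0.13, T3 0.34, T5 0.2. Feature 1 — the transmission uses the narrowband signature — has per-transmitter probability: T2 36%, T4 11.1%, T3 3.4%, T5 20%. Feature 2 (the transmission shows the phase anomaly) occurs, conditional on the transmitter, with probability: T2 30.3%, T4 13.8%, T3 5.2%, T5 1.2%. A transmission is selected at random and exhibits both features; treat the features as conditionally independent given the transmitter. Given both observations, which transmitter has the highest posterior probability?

Unnormalized posteriors (prior × likelihood):
  T2: 0.33 × 0.36 × 0.303 = 0.0359964
  T4: 0.13 × 0.111 × 0.138 = 0.00199134
  T3: 0.34 × 0.034 × 0.052 = 0.00060112
  T5: 0.2 × 0.2 × 0.012 = 0.00048
Normalizing constant = 0.03906886.
Largest term belongs to T2, so T2 is most probable.

T2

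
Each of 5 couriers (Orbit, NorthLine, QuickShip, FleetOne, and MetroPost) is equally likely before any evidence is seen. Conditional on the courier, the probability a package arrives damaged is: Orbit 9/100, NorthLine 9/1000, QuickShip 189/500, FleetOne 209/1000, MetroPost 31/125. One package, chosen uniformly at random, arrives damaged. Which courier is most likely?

QuickShip

Since the prior is uniform, the posterior is proportional to the likelihood:
  Orbit: 0.09
  NorthLine: 0.009
  QuickShip: 0.378
  FleetOne: 0.209
  MetroPost: 0.248
Sum = 0.934.
Largest term belongs to QuickShip, so QuickShip is most probable.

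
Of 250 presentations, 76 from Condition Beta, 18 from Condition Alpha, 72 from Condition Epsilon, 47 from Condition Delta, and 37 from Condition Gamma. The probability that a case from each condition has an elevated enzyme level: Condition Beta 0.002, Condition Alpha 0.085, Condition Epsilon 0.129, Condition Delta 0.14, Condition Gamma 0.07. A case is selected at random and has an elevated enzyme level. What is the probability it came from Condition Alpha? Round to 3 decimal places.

0.076

Unnormalized posteriors (prior × likelihood):
  Condition Beta: 0.304 × 0.002 = 0.000608
  Condition Alpha: 0.072 × 0.085 = 0.00612
  Condition Epsilon: 0.288 × 0.129 = 0.037152
  Condition Delta: 0.188 × 0.14 = 0.02632
  Condition Gamma: 0.148 × 0.07 = 0.01036
Normalizing constant = 0.08056.
P(Condition Alpha | evidence) = 0.00612 / 0.08056 ≈ 0.076.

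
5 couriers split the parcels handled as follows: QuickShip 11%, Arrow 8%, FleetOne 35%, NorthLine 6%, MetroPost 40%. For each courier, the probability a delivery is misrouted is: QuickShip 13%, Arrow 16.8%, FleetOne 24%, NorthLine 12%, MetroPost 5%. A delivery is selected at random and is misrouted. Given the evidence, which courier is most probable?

FleetOne

By Bayes' rule, posterior ∝ prior × likelihood:
  QuickShip: 0.11 × 0.13 = 0.0143
  Arrow: 0.08 × 0.168 = 0.01344
  FleetOne: 0.35 × 0.24 = 0.084
  NorthLine: 0.06 × 0.12 = 0.0072
  MetroPost: 0.4 × 0.05 = 0.02
Total = 0.13894.
Largest term belongs to FleetOne, so FleetOne is most probable.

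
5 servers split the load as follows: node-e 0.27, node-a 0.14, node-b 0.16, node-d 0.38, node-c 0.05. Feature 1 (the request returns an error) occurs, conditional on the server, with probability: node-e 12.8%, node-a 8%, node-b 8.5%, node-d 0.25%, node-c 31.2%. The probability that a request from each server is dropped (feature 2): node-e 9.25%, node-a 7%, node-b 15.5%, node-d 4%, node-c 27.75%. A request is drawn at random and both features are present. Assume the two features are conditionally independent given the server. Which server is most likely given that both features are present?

Unnormalized posteriors (prior × likelihood):
  node-e: 0.27 × 0.128 × 0.0925 = 0.0031968
  node-a: 0.14 × 0.08 × 0.07 = 0.000784
  node-b: 0.16 × 0.085 × 0.155 = 0.002108
  node-d: 0.38 × 0.0025 × 0.04 = 0.000038
  node-c: 0.05 × 0.312 × 0.2775 = 0.004329
Sum = 0.0104558.
Largest term belongs to node-c, so node-c is most probable.

node-c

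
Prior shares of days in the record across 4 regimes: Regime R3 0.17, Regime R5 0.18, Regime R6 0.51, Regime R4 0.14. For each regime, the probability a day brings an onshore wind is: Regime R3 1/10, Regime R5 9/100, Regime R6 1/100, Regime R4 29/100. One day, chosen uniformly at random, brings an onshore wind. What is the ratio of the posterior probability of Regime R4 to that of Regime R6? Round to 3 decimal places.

7.961

Compute prior × likelihood for every hypothesis:
  Regime R3: 0.17 × 0.1 = 0.017
  Regime R5: 0.18 × 0.09 = 0.0162
  Regime R6: 0.51 × 0.01 = 0.0051
  Regime R4: 0.14 × 0.29 = 0.0406
Total = 0.0789.
The ratio is 0.0406 / 0.0051 (the normalizer cancels) = 7.961.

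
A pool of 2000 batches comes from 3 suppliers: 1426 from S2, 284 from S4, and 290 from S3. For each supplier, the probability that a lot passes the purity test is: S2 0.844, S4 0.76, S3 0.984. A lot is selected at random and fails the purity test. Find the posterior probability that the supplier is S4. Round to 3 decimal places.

Taking complements, P(off-spec | each) = S2 0.156, S4 0.24, S3 0.016.
Prior × likelihood for each hypothesis:
  S2: 0.713 × 0.156 = 0.111228
  S4: 0.142 × 0.24 = 0.03408
  S3: 0.145 × 0.016 = 0.00232
Normalizing constant = 0.147628.
P(S4 | evidence) = 0.03408 / 0.147628 ≈ 0.231.

0.231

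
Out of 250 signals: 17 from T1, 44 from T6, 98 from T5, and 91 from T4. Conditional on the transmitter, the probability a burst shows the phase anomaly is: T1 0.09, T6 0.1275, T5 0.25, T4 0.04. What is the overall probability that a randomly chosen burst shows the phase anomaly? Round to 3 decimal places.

0.141

Unnormalized posteriors (prior × likelihood):
  T1: 0.068 × 0.09 = 0.00612
  T6: 0.176 × 0.1275 = 0.02244
  T5: 0.392 × 0.25 = 0.098
  T4: 0.364 × 0.04 = 0.01456
P(anomaly) = 0.00612 + 0.02244 + 0.098 + 0.01456 = 0.14112 → 0.141.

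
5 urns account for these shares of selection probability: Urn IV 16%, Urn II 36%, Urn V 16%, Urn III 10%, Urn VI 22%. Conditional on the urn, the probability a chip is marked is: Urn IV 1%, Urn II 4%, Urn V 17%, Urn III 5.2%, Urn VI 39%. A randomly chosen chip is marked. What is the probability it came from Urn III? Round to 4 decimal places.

0.0387

Prior × likelihood for each hypothesis:
  Urn IV: 0.16 × 0.01 = 0.0016
  Urn II: 0.36 × 0.04 = 0.0144
  Urn V: 0.16 × 0.17 = 0.0272
  Urn III: 0.1 × 0.052 = 0.0052
  Urn VI: 0.22 × 0.39 = 0.0858
Total = 0.1342.
P(Urn III | evidence) = 0.0052 / 0.1342 ≈ 0.0387.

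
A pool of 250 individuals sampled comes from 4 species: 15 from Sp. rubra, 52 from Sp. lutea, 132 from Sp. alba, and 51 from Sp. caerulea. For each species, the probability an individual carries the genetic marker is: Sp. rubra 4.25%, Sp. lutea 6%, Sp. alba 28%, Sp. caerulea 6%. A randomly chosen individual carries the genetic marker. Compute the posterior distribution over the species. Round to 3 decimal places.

Sp. rubra 0.015, Sp. lutea 0.071, Sp. alba 0.844, Sp. caerulea 0.070

Unnormalized posteriors (prior × likelihood):
  Sp. rubra: 0.06 × 0.0425 = 0.00255
  Sp. lutea: 0.208 × 0.06 = 0.01248
  Sp. alba: 0.528 × 0.28 = 0.14784
  Sp. caerulea: 0.204 × 0.06 = 0.01224
Total = 0.17511.
P(Sp. rubra | marker) = 0.00255/0.17511 ≈ 0.015
P(Sp. lutea | marker) = 0.01248/0.17511 ≈ 0.071
P(Sp. alba | marker) = 0.14784/0.17511 ≈ 0.844
P(Sp. caerulea | marker) = 0.01224/0.17511 ≈ 0.070
(Check: 0.015+0.071+0.844+0.070 = 1.000.)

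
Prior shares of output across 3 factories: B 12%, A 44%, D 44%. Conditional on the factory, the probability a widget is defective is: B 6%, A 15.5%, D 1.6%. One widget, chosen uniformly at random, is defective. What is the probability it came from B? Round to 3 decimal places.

0.087

Prior × likelihood for each hypothesis:
  B: 0.12 × 0.06 = 0.0072
  A: 0.44 × 0.155 = 0.0682
  D: 0.44 × 0.016 = 0.00704
Normalizing constant = 0.08244.
P(B | evidence) = 0.0072 / 0.08244 ≈ 0.087.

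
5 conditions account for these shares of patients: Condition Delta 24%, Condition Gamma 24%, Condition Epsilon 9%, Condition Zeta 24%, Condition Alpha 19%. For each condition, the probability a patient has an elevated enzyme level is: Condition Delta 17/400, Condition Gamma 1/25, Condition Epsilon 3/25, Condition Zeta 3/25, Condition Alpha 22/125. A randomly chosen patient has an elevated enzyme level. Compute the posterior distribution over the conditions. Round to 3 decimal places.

Prior × likelihood for each hypothesis:
  Condition Delta: 0.24 × 0.0425 = 0.0102
  Condition Gamma: 0.24 × 0.04 = 0.0096
  Condition Epsilon: 0.09 × 0.12 = 0.0108
  Condition Zeta: 0.24 × 0.12 = 0.0288
  Condition Alpha: 0.19 × 0.176 = 0.03344
Normalizing constant = 0.09284.
P(Condition Delta | elevated) = 0.0102/0.09284 ≈ 0.110
P(Condition Gamma | elevated) = 0.0096/0.09284 ≈ 0.103
P(Condition Epsilon | elevated) = 0.0108/0.09284 ≈ 0.116
P(Condition Zeta | elevated) = 0.0288/0.09284 ≈ 0.310
P(Condition Alpha | elevated) = 0.03344/0.09284 ≈ 0.360

Condition Delta 0.110, Condition Gamma 0.103, Condition Epsilon 0.116, Condition Zeta 0.310, Condition Alpha 0.360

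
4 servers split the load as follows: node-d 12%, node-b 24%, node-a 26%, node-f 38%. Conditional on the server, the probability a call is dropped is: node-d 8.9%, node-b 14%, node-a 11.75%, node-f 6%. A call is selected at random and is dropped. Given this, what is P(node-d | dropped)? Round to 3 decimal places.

By Bayes' rule, posterior ∝ prior × likelihood:
  node-d: 0.12 × 0.089 = 0.01068
  node-b: 0.24 × 0.14 = 0.0336
  node-a: 0.26 × 0.1175 = 0.03055
  node-f: 0.38 × 0.06 = 0.0228
Total = 0.09763.
P(node-d | evidence) = 0.01068 / 0.09763 ≈ 0.109.

0.109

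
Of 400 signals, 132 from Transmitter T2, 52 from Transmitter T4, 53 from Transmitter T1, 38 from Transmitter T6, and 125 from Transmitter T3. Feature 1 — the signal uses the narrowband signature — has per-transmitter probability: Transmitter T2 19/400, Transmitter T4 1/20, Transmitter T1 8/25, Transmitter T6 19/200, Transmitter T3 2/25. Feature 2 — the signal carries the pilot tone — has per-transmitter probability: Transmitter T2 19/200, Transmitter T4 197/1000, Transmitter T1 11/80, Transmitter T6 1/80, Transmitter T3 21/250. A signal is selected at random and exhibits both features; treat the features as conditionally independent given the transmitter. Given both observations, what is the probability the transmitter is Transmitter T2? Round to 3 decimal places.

Unnormalized posteriors (prior × likelihood):
  Transmitter T2: 0.33 × 0.0475 × 0.095 = 0.001489125
  Transmitter T4: 0.13 × 0.05 × 0.197 = 0.0012805
  Transmitter T1: 0.1325 × 0.32 × 0.1375 = 0.00583
  Transmitter T6: 0.095 × 0.095 × 0.0125 = 0.0001128125
  Transmitter T3: 0.3125 × 0.08 × 0.084 = 0.0021
Sum = 0.0108124375.
P(Transmitter T2 | evidence) = 0.001489125 / 0.0108124375 ≈ 0.138.

0.138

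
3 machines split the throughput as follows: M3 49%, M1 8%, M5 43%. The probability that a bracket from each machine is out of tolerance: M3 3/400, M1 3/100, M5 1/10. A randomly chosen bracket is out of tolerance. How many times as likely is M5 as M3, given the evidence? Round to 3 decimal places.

Unnormalized posteriors (prior × likelihood):
  M3: 0.49 × 0.0075 = 0.003675
  M1: 0.08 × 0.03 = 0.0024
  M5: 0.43 × 0.1 = 0.043
Total = 0.049075.
The ratio is 0.043 / 0.003675 (the normalizer cancels) = 11.701.

11.701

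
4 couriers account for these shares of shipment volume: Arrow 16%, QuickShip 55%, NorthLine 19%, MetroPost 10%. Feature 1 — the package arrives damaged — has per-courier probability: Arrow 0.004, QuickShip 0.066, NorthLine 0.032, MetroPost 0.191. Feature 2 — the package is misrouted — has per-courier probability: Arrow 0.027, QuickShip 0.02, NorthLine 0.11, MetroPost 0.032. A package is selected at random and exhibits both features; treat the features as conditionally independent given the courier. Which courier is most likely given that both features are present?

By Bayes' rule, posterior ∝ prior × likelihood:
  Arrow: 0.16 × 0.004 × 0.027 = 0.00001728
  QuickShip: 0.55 × 0.066 × 0.02 = 0.000726
  NorthLine: 0.19 × 0.032 × 0.11 = 0.0006688
  MetroPost: 0.1 × 0.191 × 0.032 = 0.0006112
Sum = 0.00202328.
Largest term belongs to QuickShip, so QuickShip is most probable.

QuickShip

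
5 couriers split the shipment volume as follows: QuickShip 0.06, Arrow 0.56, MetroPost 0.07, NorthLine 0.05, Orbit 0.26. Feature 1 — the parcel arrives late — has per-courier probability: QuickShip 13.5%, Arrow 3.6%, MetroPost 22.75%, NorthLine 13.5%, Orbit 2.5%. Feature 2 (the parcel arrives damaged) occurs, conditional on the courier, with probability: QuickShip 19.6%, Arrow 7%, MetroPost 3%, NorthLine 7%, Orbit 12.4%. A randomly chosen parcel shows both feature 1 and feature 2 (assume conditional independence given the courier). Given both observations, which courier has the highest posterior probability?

By Bayes' rule, posterior ∝ prior × likelihood:
  QuickShip: 0.06 × 0.135 × 0.196 = 0.0015876
  Arrow: 0.56 × 0.036 × 0.07 = 0.0014112
  MetroPost: 0.07 × 0.2275 × 0.03 = 0.00047775
  NorthLine: 0.05 × 0.135 × 0.07 = 0.0004725
  Orbit: 0.26 × 0.025 × 0.124 = 0.000806
Normalizing constant = 0.00475505.
Largest term belongs to QuickShip, so QuickShip is most probable.

QuickShip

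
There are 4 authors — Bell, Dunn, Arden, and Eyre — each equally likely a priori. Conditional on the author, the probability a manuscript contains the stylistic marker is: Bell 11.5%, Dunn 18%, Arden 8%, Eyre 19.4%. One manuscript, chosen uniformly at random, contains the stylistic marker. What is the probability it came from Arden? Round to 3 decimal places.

Since the prior is uniform, the posterior is proportional to the likelihood:
  Bell: 0.115
  Dunn: 0.18
  Arden: 0.08
  Eyre: 0.194
Total = 0.569.
P(Arden | evidence) = 0.08 / 0.569 ≈ 0.141.

0.141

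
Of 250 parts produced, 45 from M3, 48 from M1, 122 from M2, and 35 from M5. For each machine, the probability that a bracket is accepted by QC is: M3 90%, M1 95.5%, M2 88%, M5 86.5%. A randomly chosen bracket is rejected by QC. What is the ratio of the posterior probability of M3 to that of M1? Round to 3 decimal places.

2.083

Taking complements, P(rejected | each) = M3 0.1, M1 0.045, M2 0.12, M5 0.135.
Compute prior × likelihood for every hypothesis:
  M3: 0.18 × 0.1 = 0.018
  M1: 0.192 × 0.045 = 0.00864
  M2: 0.488 × 0.12 = 0.05856
  M5: 0.14 × 0.135 = 0.0189
Sum = 0.1041.
The ratio is 0.018 / 0.00864 (the normalizer cancels) = 2.083.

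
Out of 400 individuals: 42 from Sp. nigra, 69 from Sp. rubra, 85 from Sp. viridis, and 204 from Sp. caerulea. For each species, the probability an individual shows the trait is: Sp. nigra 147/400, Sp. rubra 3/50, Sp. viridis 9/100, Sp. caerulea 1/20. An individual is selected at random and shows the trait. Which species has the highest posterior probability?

By Bayes' rule, posterior ∝ prior × likelihood:
  Sp. nigra: 0.105 × 0.3675 = 0.0385875
  Sp. rubra: 0.1725 × 0.06 = 0.01035
  Sp. viridis: 0.2125 × 0.09 = 0.019125
  Sp. caerulea: 0.51 × 0.05 = 0.0255
Total = 0.0935625.
Largest term belongs to Sp. nigra, so Sp. nigra is most probable.

Sp. nigra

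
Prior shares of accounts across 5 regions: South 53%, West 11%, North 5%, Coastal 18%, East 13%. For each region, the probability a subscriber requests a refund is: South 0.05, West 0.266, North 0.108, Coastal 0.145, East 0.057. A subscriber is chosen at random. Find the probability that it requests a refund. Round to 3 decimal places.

0.095

Compute prior × likelihood for every hypothesis:
  South: 0.53 × 0.05 = 0.0265
  West: 0.11 × 0.266 = 0.02926
  North: 0.05 × 0.108 = 0.0054
  Coastal: 0.18 × 0.145 = 0.0261
  East: 0.13 × 0.057 = 0.00741
P(refund) = 0.0265 + 0.02926 + 0.0054 + 0.0261 + 0.00741 = 0.09467 → 0.095.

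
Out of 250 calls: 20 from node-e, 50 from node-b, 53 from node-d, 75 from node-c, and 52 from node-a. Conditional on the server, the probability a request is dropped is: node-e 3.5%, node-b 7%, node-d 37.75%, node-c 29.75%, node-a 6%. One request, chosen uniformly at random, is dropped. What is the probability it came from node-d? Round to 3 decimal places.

By Bayes' rule, posterior ∝ prior × likelihood:
  node-e: 0.08 × 0.035 = 0.0028
  node-b: 0.2 × 0.07 = 0.014
  node-d: 0.212 × 0.3775 = 0.08003
  node-c: 0.3 × 0.2975 = 0.08925
  node-a: 0.208 × 0.06 = 0.01248
Normalizing constant = 0.19856.
P(node-d | evidence) = 0.08003 / 0.19856 ≈ 0.403.

0.403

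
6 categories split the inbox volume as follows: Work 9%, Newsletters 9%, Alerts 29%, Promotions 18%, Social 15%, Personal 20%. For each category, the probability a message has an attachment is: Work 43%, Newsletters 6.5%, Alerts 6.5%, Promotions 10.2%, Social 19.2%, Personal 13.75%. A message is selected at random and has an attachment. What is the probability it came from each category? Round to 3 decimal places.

Work 0.280, Newsletters 0.042, Alerts 0.137, Promotions 0.133, Social 0.209, Personal 0.199

Prior × likelihood for each hypothesis:
  Work: 0.09 × 0.43 = 0.0387
  Newsletters: 0.09 × 0.065 = 0.00585
  Alerts: 0.29 × 0.065 = 0.01885
  Promotions: 0.18 × 0.102 = 0.01836
  Social: 0.15 × 0.192 = 0.0288
  Personal: 0.2 × 0.1375 = 0.0275
Total = 0.13806.
P(Work | attachment) = 0.0387/0.13806 ≈ 0.280
P(Newsletters | attachment) = 0.00585/0.13806 ≈ 0.042
P(Alerts | attachment) = 0.01885/0.13806 ≈ 0.137
P(Promotions | attachment) = 0.01836/0.13806 ≈ 0.133
P(Social | attachment) = 0.0288/0.13806 ≈ 0.209
P(Personal | attachment) = 0.0275/0.13806 ≈ 0.199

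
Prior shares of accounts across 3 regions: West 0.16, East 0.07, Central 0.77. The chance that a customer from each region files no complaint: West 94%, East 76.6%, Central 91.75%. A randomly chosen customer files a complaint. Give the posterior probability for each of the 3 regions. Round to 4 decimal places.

Taking complements, P(complaint | each) = West 0.06, East 0.234, Central 0.0825.
Unnormalized posteriors (prior × likelihood):
  West: 0.16 × 0.06 = 0.0096
  East: 0.07 × 0.234 = 0.01638
  Central: 0.77 × 0.0825 = 0.063525
Normalizing constant = 0.089505.
P(West | complaint) = 0.0096/0.089505 ≈ 0.1073
P(East | complaint) = 0.01638/0.089505 ≈ 0.1830
P(Central | complaint) = 0.063525/0.089505 ≈ 0.7097

West 0.1073, East 0.1830, Central 0.7097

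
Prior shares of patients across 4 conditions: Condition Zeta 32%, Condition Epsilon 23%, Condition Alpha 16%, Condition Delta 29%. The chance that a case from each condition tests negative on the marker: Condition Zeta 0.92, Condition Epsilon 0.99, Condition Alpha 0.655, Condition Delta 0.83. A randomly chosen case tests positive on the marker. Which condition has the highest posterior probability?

Condition Alpha

Taking complements, P(marker-positive | each) = Condition Zeta 0.08, Condition Epsilon 0.01, Condition Alpha 0.345, Condition Delta 0.17.
Unnormalized posteriors (prior × likelihood):
  Condition Zeta: 0.32 × 0.08 = 0.0256
  Condition Epsilon: 0.23 × 0.01 = 0.0023
  Condition Alpha: 0.16 × 0.345 = 0.0552
  Condition Delta: 0.29 × 0.17 = 0.0493
Sum = 0.1324.
Largest term belongs to Condition Alpha, so Condition Alpha is most probable.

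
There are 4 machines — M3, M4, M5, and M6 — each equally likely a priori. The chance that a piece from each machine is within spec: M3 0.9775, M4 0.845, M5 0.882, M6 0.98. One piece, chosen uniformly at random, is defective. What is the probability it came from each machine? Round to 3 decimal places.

M3 0.071, M4 0.491, M5 0.374, M6 0.063

Taking complements, P(defective | each) = M3 0.0225, M4 0.155, M5 0.118, M6 0.02.
Since the prior is uniform, the posterior is proportional to the likelihood:
  M3: 0.0225
  M4: 0.155
  M5: 0.118
  M6: 0.02
Total = 0.3155.
P(M3 | defective) = 0.0225/0.3155 ≈ 0.071
P(M4 | defective) = 0.155/0.3155 ≈ 0.491
P(M5 | defective) = 0.118/0.3155 ≈ 0.374
P(M6 | defective) = 0.02/0.3155 ≈ 0.063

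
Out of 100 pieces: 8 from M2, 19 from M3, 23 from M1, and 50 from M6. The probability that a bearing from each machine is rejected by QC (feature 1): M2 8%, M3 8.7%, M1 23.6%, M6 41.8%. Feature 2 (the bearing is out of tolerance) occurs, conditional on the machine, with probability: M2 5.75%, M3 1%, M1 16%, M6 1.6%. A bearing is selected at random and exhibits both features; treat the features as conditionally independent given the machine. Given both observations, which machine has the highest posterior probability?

M1

By Bayes' rule, posterior ∝ prior × likelihood:
  M2: 0.08 × 0.08 × 0.0575 = 0.000368
  M3: 0.19 × 0.087 × 0.01 = 0.0001653
  M1: 0.23 × 0.236 × 0.16 = 0.0086848
  M6: 0.5 × 0.418 × 0.016 = 0.003344
Total = 0.0125621.
Largest term belongs to M1, so M1 is most probable.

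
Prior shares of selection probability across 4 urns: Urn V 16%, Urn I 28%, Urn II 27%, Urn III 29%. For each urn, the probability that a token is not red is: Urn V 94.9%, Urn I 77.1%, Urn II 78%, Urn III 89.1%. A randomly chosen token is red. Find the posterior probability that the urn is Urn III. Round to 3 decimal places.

0.194

Taking complements, P(red | each) = Urn V 0.051, Urn I 0.229, Urn II 0.22, Urn III 0.109.
By Bayes' rule, posterior ∝ prior × likelihood:
  Urn V: 0.16 × 0.051 = 0.00816
  Urn I: 0.28 × 0.229 = 0.06412
  Urn II: 0.27 × 0.22 = 0.0594
  Urn III: 0.29 × 0.109 = 0.03161
Total = 0.16329.
P(Urn III | evidence) = 0.03161 / 0.16329 ≈ 0.194.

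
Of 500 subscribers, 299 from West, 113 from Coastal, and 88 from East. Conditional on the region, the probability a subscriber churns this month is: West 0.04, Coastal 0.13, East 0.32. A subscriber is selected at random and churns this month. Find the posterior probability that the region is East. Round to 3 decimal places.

Prior × likelihood for each hypothesis:
  West: 0.598 × 0.04 = 0.02392
  Coastal: 0.226 × 0.13 = 0.02938
  East: 0.176 × 0.32 = 0.05632
Total = 0.10962.
P(East | evidence) = 0.05632 / 0.10962 ≈ 0.514.

0.514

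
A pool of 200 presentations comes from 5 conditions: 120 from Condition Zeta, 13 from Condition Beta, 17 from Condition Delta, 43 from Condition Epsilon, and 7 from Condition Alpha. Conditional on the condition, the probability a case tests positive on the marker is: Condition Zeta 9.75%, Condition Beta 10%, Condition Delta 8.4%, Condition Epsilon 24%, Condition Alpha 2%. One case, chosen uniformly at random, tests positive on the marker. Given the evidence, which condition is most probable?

Unnormalized posteriors (prior × likelihood):
  Condition Zeta: 0.6 × 0.0975 = 0.0585
  Condition Beta: 0.065 × 0.1 = 0.0065
  Condition Delta: 0.085 × 0.084 = 0.00714
  Condition Epsilon: 0.215 × 0.24 = 0.0516
  Condition Alpha: 0.035 × 0.02 = 0.0007
Sum = 0.12444.
Largest term belongs to Condition Zeta, so Condition Zeta is most probable.

Condition Zeta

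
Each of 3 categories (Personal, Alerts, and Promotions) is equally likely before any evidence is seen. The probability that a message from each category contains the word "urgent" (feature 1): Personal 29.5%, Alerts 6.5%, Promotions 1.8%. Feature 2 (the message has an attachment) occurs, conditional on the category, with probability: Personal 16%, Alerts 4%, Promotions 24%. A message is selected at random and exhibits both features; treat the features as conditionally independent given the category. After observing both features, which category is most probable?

Personal

With a uniform prior (1/3 each), posterior ∝ likelihood:
  Personal: 0.295 × 0.16 = 0.0472
  Alerts: 0.065 × 0.04 = 0.0026
  Promotions: 0.018 × 0.24 = 0.00432
Normalizing constant = 0.05412.
Largest term belongs to Personal, so Personal is most probable.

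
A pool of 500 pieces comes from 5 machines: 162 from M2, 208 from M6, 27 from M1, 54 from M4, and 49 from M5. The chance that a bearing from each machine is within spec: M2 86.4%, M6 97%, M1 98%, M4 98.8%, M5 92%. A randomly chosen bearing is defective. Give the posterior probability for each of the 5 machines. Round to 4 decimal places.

M2 0.6600, M6 0.1869, M1 0.0162, M4 0.0194, M5 0.1174

Taking complements, P(defective | each) = M2 0.136, M6 0.03, M1 0.02, M4 0.012, M5 0.08.
Unnormalized posteriors (prior × likelihood):
  M2: 0.324 × 0.136 = 0.044064
  M6: 0.416 × 0.03 = 0.01248
  M1: 0.054 × 0.02 = 0.00108
  M4: 0.108 × 0.012 = 0.001296
  M5: 0.098 × 0.08 = 0.00784
Total = 0.06676.
P(M2 | defective) = 0.044064/0.06676 ≈ 0.6600
P(M6 | defective) = 0.01248/0.06676 ≈ 0.1869
P(M1 | defective) = 0.00108/0.06676 ≈ 0.0162
P(M4 | defective) = 0.001296/0.06676 ≈ 0.0194
P(M5 | defective) = 0.00784/0.06676 ≈ 0.1174
(Check: 0.6600+0.1869+0.0162+0.0194+0.1174 = 0.9999.)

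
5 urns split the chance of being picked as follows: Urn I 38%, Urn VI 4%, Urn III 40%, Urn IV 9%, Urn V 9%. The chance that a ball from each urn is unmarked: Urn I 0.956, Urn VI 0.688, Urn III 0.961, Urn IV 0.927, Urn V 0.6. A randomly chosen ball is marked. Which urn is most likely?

Taking complements, P(marked | each) = Urn I 0.044, Urn VI 0.312, Urn III 0.039, Urn IV 0.073, Urn V 0.4.
By Bayes' rule, posterior ∝ prior × likelihood:
  Urn I: 0.38 × 0.044 = 0.01672
  Urn VI: 0.04 × 0.312 = 0.01248
  Urn III: 0.4 × 0.039 = 0.0156
  Urn IV: 0.09 × 0.073 = 0.00657
  Urn V: 0.09 × 0.4 = 0.036
Normalizing constant = 0.08737.
Largest term belongs to Urn V, so Urn V is most probable.

Urn V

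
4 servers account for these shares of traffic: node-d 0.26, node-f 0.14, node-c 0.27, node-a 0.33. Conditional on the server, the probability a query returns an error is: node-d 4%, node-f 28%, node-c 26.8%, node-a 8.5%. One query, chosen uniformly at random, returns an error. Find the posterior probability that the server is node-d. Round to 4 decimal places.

By Bayes' rule, posterior ∝ prior × likelihood:
  node-d: 0.26 × 0.04 = 0.0104
  node-f: 0.14 × 0.28 = 0.0392
  node-c: 0.27 × 0.268 = 0.07236
  node-a: 0.33 × 0.085 = 0.02805
Normalizing constant = 0.15001.
P(node-d | evidence) = 0.0104 / 0.15001 ≈ 0.0693.

0.0693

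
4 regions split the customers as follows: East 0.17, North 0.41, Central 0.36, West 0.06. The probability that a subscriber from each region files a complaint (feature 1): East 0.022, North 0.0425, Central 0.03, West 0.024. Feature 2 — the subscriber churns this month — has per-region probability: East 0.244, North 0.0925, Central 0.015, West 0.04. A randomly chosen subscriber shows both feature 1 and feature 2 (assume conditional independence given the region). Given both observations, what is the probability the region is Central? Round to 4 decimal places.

0.0590

Unnormalized posteriors (prior × likelihood):
  East: 0.17 × 0.022 × 0.244 = 0.00091256
  North: 0.41 × 0.0425 × 0.0925 = 0.0016118125
  Central: 0.36 × 0.03 × 0.015 = 0.000162
  West: 0.06 × 0.024 × 0.04 = 0.0000576
Total = 0.0027439725.
P(Central | evidence) = 0.000162 / 0.0027439725 ≈ 0.0590.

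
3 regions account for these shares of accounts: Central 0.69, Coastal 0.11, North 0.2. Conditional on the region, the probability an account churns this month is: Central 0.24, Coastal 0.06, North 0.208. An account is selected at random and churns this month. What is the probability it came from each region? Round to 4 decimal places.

Compute prior × likelihood for every hypothesis:
  Central: 0.69 × 0.24 = 0.1656
  Coastal: 0.11 × 0.06 = 0.0066
  North: 0.2 × 0.208 = 0.0416
Total = 0.2138.
P(Central | churn) = 0.1656/0.2138 ≈ 0.7746
P(Coastal | churn) = 0.0066/0.2138 ≈ 0.0309
P(North | churn) = 0.0416/0.2138 ≈ 0.1946

Central 0.7746, Coastal 0.0309, North 0.1946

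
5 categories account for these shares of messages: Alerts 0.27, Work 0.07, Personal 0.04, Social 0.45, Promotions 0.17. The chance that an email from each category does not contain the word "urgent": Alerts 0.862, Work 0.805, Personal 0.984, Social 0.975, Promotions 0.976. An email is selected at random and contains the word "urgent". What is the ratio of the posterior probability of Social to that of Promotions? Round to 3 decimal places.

Taking complements, P(urgent-flag | each) = Alerts 0.138, Work 0.195, Personal 0.016, Social 0.025, Promotions 0.024.
Compute prior × likelihood for every hypothesis:
  Alerts: 0.27 × 0.138 = 0.03726
  Work: 0.07 × 0.195 = 0.01365
  Personal: 0.04 × 0.016 = 0.00064
  Social: 0.45 × 0.025 = 0.01125
  Promotions: 0.17 × 0.024 = 0.00408
Sum = 0.06688.
The ratio is 0.01125 / 0.00408 (the normalizer cancels) = 2.757.

2.757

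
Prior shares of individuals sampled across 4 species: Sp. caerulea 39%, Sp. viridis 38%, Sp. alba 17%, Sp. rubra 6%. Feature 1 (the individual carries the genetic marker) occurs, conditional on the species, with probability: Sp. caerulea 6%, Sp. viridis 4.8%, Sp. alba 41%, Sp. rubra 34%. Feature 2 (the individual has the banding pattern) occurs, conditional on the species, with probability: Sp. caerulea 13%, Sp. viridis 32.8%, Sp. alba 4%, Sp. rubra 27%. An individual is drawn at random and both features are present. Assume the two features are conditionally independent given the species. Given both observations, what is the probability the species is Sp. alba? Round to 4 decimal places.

Compute prior × likelihood for every hypothesis:
  Sp. caerulea: 0.39 × 0.06 × 0.13 = 0.003042
  Sp. viridis: 0.38 × 0.048 × 0.328 = 0.00598272
  Sp. alba: 0.17 × 0.41 × 0.04 = 0.002788
  Sp. rubra: 0.06 × 0.34 × 0.27 = 0.005508
Total = 0.01732072.
P(Sp. alba | evidence) = 0.002788 / 0.01732072 ≈ 0.1610.

0.1610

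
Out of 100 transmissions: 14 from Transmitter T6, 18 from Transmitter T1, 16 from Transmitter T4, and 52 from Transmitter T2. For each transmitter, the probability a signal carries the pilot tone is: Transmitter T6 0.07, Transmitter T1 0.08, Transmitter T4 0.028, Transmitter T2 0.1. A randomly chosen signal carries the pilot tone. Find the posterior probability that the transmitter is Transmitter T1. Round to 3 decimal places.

0.178

Unnormalized posteriors (prior × likelihood):
  Transmitter T6: 0.14 × 0.07 = 0.0098
  Transmitter T1: 0.18 × 0.08 = 0.0144
  Transmitter T4: 0.16 × 0.028 = 0.00448
  Transmitter T2: 0.52 × 0.1 = 0.052
Total = 0.08068.
P(Transmitter T1 | evidence) = 0.0144 / 0.08068 ≈ 0.178.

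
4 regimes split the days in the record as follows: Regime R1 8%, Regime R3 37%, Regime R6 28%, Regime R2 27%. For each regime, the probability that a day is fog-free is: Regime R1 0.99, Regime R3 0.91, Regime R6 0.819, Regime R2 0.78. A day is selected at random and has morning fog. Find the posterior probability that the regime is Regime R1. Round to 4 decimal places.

0.0055

Taking complements, P(fog | each) = Regime R1 0.01, Regime R3 0.09, Regime R6 0.181, Regime R2 0.22.
Compute prior × likelihood for every hypothesis:
  Regime R1: 0.08 × 0.01 = 0.0008
  Regime R3: 0.37 × 0.09 = 0.0333
  Regime R6: 0.28 × 0.181 = 0.05068
  Regime R2: 0.27 × 0.22 = 0.0594
Sum = 0.14418.
P(Regime R1 | evidence) = 0.0008 / 0.14418 ≈ 0.0055.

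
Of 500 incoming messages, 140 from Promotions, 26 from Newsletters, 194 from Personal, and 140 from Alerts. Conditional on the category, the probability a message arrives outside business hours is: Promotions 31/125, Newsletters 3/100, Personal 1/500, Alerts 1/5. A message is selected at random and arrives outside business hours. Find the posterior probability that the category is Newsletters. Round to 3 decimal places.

Unnormalized posteriors (prior × likelihood):
  Promotions: 0.28 × 0.248 = 0.06944
  Newsletters: 0.052 × 0.03 = 0.00156
  Personal: 0.388 × 0.002 = 0.000776
  Alerts: 0.28 × 0.2 = 0.056
Normalizing constant = 0.127776.
P(Newsletters | evidence) = 0.00156 / 0.127776 ≈ 0.012.

0.012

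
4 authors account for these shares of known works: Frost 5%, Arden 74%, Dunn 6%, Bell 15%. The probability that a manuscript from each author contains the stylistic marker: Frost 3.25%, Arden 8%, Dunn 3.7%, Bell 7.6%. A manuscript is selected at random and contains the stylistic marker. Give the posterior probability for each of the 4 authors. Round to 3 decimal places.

Frost 0.022, Arden 0.795, Dunn 0.030, Bell 0.153

Unnormalized posteriors (prior × likelihood):
  Frost: 0.05 × 0.0325 = 0.001625
  Arden: 0.74 × 0.08 = 0.0592
  Dunn: 0.06 × 0.037 = 0.00222
  Bell: 0.15 × 0.076 = 0.0114
Total = 0.074445.
P(Frost | marker) = 0.001625/0.074445 ≈ 0.022
P(Arden | marker) = 0.0592/0.074445 ≈ 0.795
P(Dunn | marker) = 0.00222/0.074445 ≈ 0.030
P(Bell | marker) = 0.0114/0.074445 ≈ 0.153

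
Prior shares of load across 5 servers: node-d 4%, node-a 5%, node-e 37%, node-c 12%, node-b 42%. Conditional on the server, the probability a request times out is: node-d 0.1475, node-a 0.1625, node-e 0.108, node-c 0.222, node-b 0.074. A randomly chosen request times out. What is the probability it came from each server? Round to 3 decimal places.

node-d 0.053, node-a 0.073, node-e 0.358, node-c 0.238, node-b 0.278

Unnormalized posteriors (prior × likelihood):
  node-d: 0.04 × 0.1475 = 0.0059
  node-a: 0.05 × 0.1625 = 0.008125
  node-e: 0.37 × 0.108 = 0.03996
  node-c: 0.12 × 0.222 = 0.02664
  node-b: 0.42 × 0.074 = 0.03108
Normalizing constant = 0.111705.
P(node-d | timeout) = 0.0059/0.111705 ≈ 0.053
P(node-a | timeout) = 0.008125/0.111705 ≈ 0.073
P(node-e | timeout) = 0.03996/0.111705 ≈ 0.358
P(node-c | timeout) = 0.02664/0.111705 ≈ 0.238
P(node-b | timeout) = 0.03108/0.111705 ≈ 0.278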